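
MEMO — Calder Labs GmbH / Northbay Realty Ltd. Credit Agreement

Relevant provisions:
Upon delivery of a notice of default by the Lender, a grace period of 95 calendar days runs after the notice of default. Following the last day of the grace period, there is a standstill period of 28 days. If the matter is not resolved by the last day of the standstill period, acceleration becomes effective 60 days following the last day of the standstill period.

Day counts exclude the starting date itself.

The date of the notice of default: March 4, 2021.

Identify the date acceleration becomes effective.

September 3, 2021

Adding 95 calendar days to March 4, 2021 gives June 7, 2021, which is the last day of the grace period.
Adding 28 calendar days to June 7, 2021 gives July 5, 2021, which is the last day of the standstill period.
The date acceleration becomes effective: 60 calendar days after July 5, 2021 is September 3, 2021.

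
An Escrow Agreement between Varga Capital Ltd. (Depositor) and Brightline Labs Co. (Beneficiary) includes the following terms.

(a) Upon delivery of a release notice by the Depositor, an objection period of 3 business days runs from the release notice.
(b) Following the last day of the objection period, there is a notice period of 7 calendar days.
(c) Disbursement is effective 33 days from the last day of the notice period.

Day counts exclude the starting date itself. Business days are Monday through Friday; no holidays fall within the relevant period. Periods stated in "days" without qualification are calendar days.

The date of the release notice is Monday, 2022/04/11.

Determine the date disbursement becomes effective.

2022/05/24

From Monday, 2022/04/11, 3 business days (Apr 12, Apr 13, Apr 14, skipping weekends) brings us to Thursday, 2022/04/14, which is the last day of the objection period.
Adding 7 calendar days to 2022/04/14 gives 2022/04/21, which is the last day of the notice period.
Adding 33 calendar days to 2022/04/21 gives 2022/05/24, which is the date disbursement becomes effective.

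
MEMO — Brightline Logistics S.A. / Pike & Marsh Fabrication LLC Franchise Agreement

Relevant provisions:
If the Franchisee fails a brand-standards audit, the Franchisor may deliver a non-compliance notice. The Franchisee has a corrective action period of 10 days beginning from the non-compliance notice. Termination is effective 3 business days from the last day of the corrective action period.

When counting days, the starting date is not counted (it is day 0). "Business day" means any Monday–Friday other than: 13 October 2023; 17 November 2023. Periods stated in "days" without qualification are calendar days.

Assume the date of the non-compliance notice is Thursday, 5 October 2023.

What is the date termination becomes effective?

18 October 2023

The last day of the corrective action period: 10 calendar days after 5 October 2023 is 15 October 2023.
The date termination becomes effective: 3 business days after Sunday, 15 October 2023, skipping weekends — Oct 16, Oct 17, Oct 18 — lands on Wednesday, 18 October 2023.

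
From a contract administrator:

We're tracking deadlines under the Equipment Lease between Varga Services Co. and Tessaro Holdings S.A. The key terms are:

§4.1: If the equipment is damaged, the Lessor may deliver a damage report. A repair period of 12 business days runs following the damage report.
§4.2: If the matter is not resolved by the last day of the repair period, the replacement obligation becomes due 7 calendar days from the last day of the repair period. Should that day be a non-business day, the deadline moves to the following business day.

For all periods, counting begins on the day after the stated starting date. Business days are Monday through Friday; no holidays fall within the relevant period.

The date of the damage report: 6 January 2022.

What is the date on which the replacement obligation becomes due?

31 January 2022

The last day of the repair period: counting 12 business days from Thursday, 6 January 2022 (Jan 7, Jan 10, Jan 11, Jan 12, …, Jan 20, Jan 21, Jan 24, skipping weekends) reaches Monday, 24 January 2022.
Adding 7 calendar days to 24 January 2022 gives 31 January 2022, which is the date on which the replacement obligation becomes due. 31 January 2022 is a Monday, so no roll-forward applies.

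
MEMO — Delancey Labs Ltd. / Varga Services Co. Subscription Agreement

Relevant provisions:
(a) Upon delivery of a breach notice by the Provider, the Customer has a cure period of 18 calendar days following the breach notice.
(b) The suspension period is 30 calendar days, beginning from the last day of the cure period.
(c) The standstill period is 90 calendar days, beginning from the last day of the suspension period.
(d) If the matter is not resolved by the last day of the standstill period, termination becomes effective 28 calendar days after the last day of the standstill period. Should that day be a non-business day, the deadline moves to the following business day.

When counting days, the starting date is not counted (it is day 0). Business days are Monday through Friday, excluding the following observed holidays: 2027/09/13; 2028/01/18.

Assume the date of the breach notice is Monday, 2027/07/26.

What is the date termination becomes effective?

2028/01/10

Adding 18 calendar days to 2027/07/26 gives 2027/08/13, which is the last day of the cure period.
The last day of the suspension period: 2027/08/13 + 30 days = 2027/09/12.
The last day of the standstill period: 2027/09/12 + 90 days = 2027/12/11.
The date termination becomes effective: 28 calendar days after 2027/12/11 is 2028/01/08. That falls on a Saturday, so it rolls to the next business day, Monday, 2028/01/10.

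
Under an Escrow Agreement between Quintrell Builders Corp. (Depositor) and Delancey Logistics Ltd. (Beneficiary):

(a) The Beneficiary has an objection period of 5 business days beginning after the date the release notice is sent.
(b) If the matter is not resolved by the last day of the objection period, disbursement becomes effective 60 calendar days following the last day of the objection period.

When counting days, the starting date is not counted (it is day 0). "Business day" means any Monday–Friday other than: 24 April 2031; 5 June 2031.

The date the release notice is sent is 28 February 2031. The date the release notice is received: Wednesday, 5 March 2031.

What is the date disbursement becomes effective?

6 May 2031

From Friday, 28 February 2031, 5 business days (Mar 3, Mar 4, Mar 5, Mar 6, Mar 7, skipping weekends) brings us to Friday, 7 March 2031, which is the last day of the objection period.
Adding 60 calendar days to 7 March 2031 gives 6 May 2031, which is the date disbursement becomes effective.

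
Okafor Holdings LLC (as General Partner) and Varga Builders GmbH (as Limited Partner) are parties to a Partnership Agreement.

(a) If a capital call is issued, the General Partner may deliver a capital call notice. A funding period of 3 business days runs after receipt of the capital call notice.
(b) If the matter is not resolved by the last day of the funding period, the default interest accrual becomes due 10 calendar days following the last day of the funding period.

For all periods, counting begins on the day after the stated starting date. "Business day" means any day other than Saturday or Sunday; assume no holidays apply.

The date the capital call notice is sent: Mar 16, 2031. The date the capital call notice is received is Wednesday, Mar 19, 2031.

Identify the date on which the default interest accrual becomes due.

Apr 3, 2031

From Wednesday, Mar 19, 2031, 3 business days (Mar 20, Mar 21, Mar 24, skipping weekends) brings us to Monday, Mar 24, 2031, which is the last day of the funding period.
Adding 10 calendar days to Mar 24, 2031 gives Apr 3, 2031, which is the date on which the default interest accrual becomes due.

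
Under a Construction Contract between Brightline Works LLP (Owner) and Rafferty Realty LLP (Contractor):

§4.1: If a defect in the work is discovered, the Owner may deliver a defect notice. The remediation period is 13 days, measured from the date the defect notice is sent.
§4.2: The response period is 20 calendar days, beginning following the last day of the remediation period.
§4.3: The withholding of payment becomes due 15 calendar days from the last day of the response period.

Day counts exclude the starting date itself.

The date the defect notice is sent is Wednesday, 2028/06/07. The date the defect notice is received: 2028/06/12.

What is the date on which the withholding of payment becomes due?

Adding 13 calendar days to 2028/06/07 gives 2028/06/20, which is the last day of the remediation period.
The last day of the response period: 2028/06/20 + 20 days = 2028/07/10.
The date on which the withholding of payment becomes due: 15 calendar days after 2028/07/10 is 2028/07/25.

2028/07/25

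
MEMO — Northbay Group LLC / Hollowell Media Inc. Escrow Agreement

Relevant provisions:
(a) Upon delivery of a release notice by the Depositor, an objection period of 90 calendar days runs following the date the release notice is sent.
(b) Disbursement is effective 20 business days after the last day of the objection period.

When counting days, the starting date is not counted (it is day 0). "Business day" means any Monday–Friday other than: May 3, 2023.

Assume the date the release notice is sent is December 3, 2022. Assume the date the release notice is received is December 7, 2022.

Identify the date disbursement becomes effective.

The last day of the objection period: December 3, 2022 + 90 days = March 3, 2023.
From Friday, March 3, 2023, 20 business days (Mar 6, Mar 7, Mar 8, Mar 9, …, Mar 29, Mar 30, Mar 31, skipping weekends) brings us to Friday, March 31, 2023, which is the date disbursement becomes effective.

March 31, 2023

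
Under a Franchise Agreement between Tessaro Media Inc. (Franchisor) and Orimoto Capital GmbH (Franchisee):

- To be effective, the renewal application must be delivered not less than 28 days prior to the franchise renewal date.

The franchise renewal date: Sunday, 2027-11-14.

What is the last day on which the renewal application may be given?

2027-10-17

2027-11-14 minus 28 days is 2027-10-17.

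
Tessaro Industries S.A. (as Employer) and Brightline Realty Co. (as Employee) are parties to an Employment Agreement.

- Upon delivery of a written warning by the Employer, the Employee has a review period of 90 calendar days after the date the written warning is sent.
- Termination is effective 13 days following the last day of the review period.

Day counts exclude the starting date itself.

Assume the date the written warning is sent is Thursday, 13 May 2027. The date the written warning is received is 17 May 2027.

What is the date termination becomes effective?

24 August 2027

The last day of the review period: 90 calendar days after 13 May 2027 is 11 August 2027.
Adding 13 calendar days to 11 August 2027 gives 24 August 2027, which is the date termination becomes effective.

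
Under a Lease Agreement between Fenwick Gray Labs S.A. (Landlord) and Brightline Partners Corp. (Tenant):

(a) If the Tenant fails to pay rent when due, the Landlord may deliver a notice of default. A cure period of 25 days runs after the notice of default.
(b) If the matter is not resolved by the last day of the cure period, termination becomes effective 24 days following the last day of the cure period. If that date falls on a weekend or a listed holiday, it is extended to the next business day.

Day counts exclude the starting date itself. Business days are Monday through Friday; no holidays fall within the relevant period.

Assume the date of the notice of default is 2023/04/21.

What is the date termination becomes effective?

2023/06/09

The last day of the cure period: 25 calendar days after 2023/04/21 is 2023/05/16.
Adding 24 calendar days to 2023/05/16 gives 2023/06/09, which is the date termination becomes effective. 2023/06/09 is a Friday, so no roll-forward applies.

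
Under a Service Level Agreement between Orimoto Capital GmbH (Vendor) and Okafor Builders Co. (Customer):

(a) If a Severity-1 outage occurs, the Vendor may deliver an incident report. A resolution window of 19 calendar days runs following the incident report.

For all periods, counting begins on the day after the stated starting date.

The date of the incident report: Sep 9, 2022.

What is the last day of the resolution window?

The last day of the resolution window: Sep 9, 2022 + 19 days = Sep 28, 2022.

Sep 28, 2022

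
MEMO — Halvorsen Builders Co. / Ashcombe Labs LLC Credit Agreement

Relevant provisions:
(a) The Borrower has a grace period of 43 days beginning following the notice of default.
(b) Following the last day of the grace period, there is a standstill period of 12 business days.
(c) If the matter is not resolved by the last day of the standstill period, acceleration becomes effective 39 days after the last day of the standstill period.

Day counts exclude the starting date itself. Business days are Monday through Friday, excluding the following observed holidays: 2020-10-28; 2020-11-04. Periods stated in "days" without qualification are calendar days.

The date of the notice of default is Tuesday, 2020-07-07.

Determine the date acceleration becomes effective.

Adding 43 calendar days to 2020-07-07 gives 2020-08-19, which is the last day of the grace period.
From Wednesday, 2020-08-19, 12 business days (Aug 20, Aug 21, Aug 24, Aug 25, …, Sep 2, Sep 3, Sep 4, skipping weekends) brings us to Friday, 2020-09-04, which is the last day of the standstill period.
The date acceleration becomes effective: 2020-09-04 + 39 days = 2020-10-13.

2020-10-13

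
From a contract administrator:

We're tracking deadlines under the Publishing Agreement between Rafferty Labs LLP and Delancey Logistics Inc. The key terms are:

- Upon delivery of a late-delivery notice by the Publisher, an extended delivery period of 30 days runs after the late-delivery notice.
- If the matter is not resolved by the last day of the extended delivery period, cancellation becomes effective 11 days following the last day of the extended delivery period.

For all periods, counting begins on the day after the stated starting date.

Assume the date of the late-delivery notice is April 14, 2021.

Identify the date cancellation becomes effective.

The last day of the extended delivery period: April 14, 2021 + 30 days = May 14, 2021.
The date cancellation becomes effective: 11 calendar days after May 14, 2021 is May 25, 2021.

May 25, 2021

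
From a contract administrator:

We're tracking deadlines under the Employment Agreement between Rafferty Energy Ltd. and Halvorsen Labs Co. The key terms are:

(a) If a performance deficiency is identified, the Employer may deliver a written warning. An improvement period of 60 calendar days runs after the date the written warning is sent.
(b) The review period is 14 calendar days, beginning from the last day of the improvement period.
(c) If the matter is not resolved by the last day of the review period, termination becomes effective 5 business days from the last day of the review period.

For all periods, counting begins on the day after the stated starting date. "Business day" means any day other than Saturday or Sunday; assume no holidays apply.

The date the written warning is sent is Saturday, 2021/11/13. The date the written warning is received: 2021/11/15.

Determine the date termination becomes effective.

The last day of the improvement period: 2021/11/13 + 60 days = 2022/01/12.
The last day of the review period: 14 calendar days after 2022/01/12 is 2022/01/26.
The date termination becomes effective: 5 business days after Wednesday, 2022/01/26, skipping weekends — Jan 27, Jan 28, Jan 31, Feb 1, Feb 2 — lands on Wednesday, 2022/02/02.

2022/02/02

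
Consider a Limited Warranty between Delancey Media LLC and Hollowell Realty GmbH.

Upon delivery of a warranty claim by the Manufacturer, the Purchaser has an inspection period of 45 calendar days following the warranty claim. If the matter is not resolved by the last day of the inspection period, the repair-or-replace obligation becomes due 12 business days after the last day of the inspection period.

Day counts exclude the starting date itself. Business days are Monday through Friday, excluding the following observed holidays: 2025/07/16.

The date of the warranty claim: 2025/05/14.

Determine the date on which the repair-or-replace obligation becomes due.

Adding 45 calendar days to 2025/05/14 gives 2025/06/28, which is the last day of the inspection period.
The date on which the repair-or-replace obligation becomes due: counting 12 business days from Saturday, 2025/06/28 (Jun 30, Jul 1, Jul 2, Jul 3, …, Jul 11, Jul 14, Jul 15, skipping weekends) reaches Tuesday, 2025/07/15.

2025/07/15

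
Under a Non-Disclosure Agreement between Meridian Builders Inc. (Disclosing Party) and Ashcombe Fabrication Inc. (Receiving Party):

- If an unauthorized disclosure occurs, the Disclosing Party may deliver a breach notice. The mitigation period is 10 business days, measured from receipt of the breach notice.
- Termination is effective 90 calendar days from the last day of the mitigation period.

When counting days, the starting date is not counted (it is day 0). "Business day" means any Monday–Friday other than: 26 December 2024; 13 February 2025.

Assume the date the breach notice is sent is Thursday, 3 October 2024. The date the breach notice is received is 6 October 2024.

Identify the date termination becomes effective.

From Sunday, 6 October 2024, 10 business days (Oct 7, Oct 8, Oct 9, Oct 10, Oct 11, Oct 14, Oct 15, Oct 16, Oct 17, Oct 18, skipping weekends) brings us to Friday, 18 October 2024, which is the last day of the mitigation period.
The date termination becomes effective: 18 October 2024 + 90 days = 16 January 2025.

16 January 2025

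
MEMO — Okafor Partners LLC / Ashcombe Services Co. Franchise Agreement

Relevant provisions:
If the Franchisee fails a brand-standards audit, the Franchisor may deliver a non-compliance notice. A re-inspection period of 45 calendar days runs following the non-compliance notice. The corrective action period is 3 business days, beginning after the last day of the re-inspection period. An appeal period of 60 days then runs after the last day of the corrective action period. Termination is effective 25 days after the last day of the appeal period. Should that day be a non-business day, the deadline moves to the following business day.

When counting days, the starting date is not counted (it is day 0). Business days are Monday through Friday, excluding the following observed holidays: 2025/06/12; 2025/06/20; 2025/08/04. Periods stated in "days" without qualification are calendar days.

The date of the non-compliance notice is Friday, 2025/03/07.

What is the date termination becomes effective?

2025/07/18

The last day of the re-inspection period: 45 calendar days after 2025/03/07 is 2025/04/21.
The last day of the corrective action period: counting 3 business days from Monday, 2025/04/21 (Apr 22, Apr 23, Apr 24, skipping weekends) reaches Thursday, 2025/04/24.
The last day of the appeal period: 60 calendar days after 2025/04/24 is 2025/06/23.
Adding 25 calendar days to 2025/06/23 gives 2025/07/18, which is the date termination becomes effective. 2025/07/18 is a Friday and is not a listed holiday, so no roll-forward applies.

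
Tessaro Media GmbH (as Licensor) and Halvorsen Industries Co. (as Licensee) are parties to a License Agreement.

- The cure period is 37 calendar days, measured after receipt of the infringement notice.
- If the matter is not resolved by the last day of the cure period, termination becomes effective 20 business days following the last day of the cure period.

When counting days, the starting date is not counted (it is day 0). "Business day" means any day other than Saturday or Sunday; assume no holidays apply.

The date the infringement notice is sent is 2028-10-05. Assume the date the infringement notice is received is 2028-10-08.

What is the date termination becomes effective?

2028-12-12

The last day of the cure period: 2028-10-08 + 37 days = 2028-11-14.
From Tuesday, 2028-11-14, 20 business days (Nov 15, Nov 16, Nov 17, Nov 20, …, Dec 8, Dec 11, Dec 12, skipping weekends) brings us to Tuesday, 2028-12-12, which is the date termination becomes effective.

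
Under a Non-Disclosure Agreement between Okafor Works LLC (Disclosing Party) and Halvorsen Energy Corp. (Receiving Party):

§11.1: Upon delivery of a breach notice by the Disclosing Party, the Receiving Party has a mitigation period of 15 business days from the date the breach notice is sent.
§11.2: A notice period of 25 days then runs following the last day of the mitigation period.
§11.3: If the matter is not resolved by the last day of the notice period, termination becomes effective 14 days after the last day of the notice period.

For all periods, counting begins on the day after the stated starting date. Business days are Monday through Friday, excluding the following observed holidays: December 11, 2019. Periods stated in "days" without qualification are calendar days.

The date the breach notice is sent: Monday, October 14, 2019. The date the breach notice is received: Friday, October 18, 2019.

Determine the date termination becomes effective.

December 13, 2019

From Monday, October 14, 2019, 15 business days (Oct 15, Oct 16, Oct 17, Oct 18, …, Oct 31, Nov 1, Nov 4, skipping weekends) brings us to Monday, November 4, 2019, which is the last day of the mitigation period.
The last day of the notice period: 25 calendar days after November 4, 2019 is November 29, 2019.
Adding 14 calendar days to November 29, 2019 gives December 13, 2019, which is the date termination becomes effective.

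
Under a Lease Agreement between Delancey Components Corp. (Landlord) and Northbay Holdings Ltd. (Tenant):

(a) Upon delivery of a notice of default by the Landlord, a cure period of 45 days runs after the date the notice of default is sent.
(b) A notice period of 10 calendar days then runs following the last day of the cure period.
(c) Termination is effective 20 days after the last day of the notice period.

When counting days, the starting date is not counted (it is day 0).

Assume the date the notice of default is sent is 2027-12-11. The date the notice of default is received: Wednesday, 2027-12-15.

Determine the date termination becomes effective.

2028-02-24

The last day of the cure period: 45 calendar days after 2027-12-11 is 2028-01-25.
Adding 10 calendar days to 2028-01-25 gives 2028-02-04, which is the last day of the notice period.
Adding 20 calendar days to 2028-02-04 gives 2028-02-24, which is the date termination becomes effective.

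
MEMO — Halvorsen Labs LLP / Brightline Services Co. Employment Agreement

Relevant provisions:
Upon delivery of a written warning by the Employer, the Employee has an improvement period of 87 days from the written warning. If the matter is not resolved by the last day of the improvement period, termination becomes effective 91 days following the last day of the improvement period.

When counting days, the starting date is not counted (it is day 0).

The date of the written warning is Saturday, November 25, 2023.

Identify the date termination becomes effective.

May 21, 2024

The last day of the improvement period: November 25, 2023 + 87 days = February 20, 2024.
The date termination becomes effective: February 20, 2024 + 91 days = May 21, 2024.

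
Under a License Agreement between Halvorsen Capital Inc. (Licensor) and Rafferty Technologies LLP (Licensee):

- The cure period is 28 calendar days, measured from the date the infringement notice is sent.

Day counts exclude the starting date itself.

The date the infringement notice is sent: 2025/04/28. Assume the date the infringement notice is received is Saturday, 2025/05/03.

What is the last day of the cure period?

2025/05/26

The last day of the cure period: 2025/04/28 + 28 days = 2025/05/26.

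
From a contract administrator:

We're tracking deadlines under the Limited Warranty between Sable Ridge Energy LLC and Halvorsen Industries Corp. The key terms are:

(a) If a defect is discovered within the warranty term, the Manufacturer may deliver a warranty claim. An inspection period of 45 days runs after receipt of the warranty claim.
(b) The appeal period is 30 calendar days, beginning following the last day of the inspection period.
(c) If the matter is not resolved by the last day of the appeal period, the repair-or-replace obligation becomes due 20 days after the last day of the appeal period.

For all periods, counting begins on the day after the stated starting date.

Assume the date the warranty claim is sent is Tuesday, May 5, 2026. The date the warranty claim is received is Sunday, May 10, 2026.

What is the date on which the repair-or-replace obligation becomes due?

The last day of the inspection period: May 10, 2026 + 45 days = June 24, 2026.
The last day of the appeal period: 30 calendar days after June 24, 2026 is July 24, 2026.
The date on which the repair-or-replace obligation becomes due: 20 calendar days after July 24, 2026 is August 13, 2026.

August 13, 2026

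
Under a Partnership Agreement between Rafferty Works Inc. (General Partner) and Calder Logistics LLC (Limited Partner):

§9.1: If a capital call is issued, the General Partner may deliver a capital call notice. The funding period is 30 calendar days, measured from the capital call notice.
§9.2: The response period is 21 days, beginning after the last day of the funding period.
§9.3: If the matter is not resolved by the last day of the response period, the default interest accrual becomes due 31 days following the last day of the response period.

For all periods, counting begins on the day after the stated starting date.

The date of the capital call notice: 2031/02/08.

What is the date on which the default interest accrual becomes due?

The last day of the funding period: 30 calendar days after 2031/02/08 is 2031/03/10.
Adding 21 calendar days to 2031/03/10 gives 2031/03/31, which is the last day of the response period.
The date on which the default interest accrual becomes due: 31 calendar days after 2031/03/31 is 2031/05/01.

2031/05/01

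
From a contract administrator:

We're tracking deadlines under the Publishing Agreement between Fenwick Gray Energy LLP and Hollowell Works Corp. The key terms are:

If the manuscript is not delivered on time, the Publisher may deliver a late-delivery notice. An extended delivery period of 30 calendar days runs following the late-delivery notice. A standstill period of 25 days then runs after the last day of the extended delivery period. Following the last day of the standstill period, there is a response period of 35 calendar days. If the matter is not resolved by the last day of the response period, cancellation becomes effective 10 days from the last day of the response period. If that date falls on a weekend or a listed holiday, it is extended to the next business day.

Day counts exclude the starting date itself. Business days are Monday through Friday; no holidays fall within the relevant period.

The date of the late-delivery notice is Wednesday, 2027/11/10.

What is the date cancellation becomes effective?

The last day of the extended delivery period: 2027/11/10 + 30 days = 2027/12/10.
The last day of the standstill period: 25 calendar days after 2027/12/10 is 2028/01/04.
The last day of the response period: 2028/01/04 + 35 days = 2028/02/08.
The date cancellation becomes effective: 2028/02/08 + 10 days = 2028/02/18. 2028/02/18 is a Friday, so no roll-forward applies.

2028/02/18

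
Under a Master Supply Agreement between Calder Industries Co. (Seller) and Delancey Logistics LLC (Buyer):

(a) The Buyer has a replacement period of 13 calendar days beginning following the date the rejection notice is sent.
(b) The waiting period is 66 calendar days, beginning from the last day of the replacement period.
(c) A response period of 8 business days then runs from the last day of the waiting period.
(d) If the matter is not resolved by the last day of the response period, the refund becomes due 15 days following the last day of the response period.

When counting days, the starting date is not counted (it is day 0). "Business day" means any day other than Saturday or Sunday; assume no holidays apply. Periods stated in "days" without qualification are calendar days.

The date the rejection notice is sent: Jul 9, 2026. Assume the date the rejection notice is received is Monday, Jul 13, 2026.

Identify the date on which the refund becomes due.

The last day of the replacement period: Jul 9, 2026 + 13 days = Jul 22, 2026.
The last day of the waiting period: 66 calendar days after Jul 22, 2026 is Sep 26, 2026.
From Saturday, Sep 26, 2026, 8 business days (Sep 28, Sep 29, Sep 30, Oct 1, Oct 2, Oct 5, Oct 6, Oct 7, skipping weekends) brings us to Wednesday, Oct 7, 2026, which is the last day of the response period.
The date on which the refund becomes due: 15 calendar days after Oct 7, 2026 is Oct 22, 2026.

Oct 22, 2026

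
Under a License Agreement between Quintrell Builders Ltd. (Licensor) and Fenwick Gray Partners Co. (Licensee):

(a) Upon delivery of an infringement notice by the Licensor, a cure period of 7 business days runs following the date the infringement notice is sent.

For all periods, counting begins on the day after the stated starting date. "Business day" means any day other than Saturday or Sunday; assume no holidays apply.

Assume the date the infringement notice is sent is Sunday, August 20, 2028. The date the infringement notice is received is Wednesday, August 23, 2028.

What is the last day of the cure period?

From Sunday, August 20, 2028, 7 business days (Aug 21, Aug 22, Aug 23, Aug 24, Aug 25, Aug 28, Aug 29, skipping weekends) brings us to Tuesday, August 29, 2028, which is the last day of the cure period.

August 29, 2028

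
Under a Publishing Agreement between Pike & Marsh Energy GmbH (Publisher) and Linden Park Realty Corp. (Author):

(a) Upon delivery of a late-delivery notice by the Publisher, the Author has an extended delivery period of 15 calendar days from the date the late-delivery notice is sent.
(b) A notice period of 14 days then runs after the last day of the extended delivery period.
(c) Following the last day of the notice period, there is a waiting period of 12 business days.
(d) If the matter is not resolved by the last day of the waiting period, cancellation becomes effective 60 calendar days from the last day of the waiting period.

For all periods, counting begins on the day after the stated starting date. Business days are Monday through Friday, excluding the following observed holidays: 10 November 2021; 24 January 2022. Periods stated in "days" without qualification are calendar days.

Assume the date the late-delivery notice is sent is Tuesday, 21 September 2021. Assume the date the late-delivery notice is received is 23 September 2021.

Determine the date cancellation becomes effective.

4 January 2022

The last day of the extended delivery period: 15 calendar days after 21 September 2021 is 6 October 2021.
The last day of the notice period: 6 October 2021 + 14 days = 20 October 2021.
The last day of the waiting period: counting 12 business days from Wednesday, 20 October 2021 (Oct 21, Oct 22, Oct 25, Oct 26, …, Nov 3, Nov 4, Nov 5, skipping weekends) reaches Friday, 5 November 2021.
The date cancellation becomes effective: 5 November 2021 + 60 days = 4 January 2022.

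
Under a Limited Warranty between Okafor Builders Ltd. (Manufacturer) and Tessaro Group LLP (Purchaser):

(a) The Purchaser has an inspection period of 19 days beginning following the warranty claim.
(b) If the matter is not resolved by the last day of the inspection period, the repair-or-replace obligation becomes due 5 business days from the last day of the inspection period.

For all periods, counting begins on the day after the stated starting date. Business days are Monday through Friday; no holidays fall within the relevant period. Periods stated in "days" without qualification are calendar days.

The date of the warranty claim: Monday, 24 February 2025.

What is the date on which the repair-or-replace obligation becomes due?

21 March 2025

The last day of the inspection period: 19 calendar days after 24 February 2025 is 15 March 2025.
The date on which the repair-or-replace obligation becomes due: 5 business days after Saturday, 15 March 2025, skipping weekends — Mar 17, Mar 18, Mar 19, Mar 20, Mar 21 — lands on Friday, 21 March 2025.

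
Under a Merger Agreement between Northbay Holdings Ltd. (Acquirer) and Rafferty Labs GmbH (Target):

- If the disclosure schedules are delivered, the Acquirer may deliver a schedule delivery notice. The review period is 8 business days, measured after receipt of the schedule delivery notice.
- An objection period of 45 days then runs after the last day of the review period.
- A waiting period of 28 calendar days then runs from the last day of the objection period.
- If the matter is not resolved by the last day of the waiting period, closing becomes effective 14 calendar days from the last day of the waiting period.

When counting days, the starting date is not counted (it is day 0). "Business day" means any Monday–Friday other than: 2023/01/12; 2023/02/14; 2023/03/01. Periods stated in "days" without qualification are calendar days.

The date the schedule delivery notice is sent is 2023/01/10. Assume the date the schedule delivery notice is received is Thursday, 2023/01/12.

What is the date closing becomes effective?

2023/04/21

The last day of the review period: counting 8 business days from Thursday, 2023/01/12 (Jan 13, Jan 16, Jan 17, Jan 18, Jan 19, Jan 20, Jan 23, Jan 24, skipping weekends) reaches Tuesday, 2023/01/24.
The last day of the objection period: 45 calendar days after 2023/01/24 is 2023/03/10.
Adding 28 calendar days to 2023/03/10 gives 2023/04/07, which is the last day of the waiting period.
The date closing becomes effective: 2023/04/07 + 14 days = 2023/04/21.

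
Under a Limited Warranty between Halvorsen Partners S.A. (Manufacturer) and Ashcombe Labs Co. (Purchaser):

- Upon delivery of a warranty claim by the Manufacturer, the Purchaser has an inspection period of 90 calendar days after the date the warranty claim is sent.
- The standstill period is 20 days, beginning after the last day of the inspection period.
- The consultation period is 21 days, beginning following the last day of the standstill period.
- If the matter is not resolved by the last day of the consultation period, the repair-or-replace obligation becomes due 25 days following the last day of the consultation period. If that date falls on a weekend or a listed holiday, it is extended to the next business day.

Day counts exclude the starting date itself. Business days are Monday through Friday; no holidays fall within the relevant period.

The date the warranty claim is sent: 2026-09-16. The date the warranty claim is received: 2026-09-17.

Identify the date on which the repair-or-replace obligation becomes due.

2027-02-19

The last day of the inspection period: 90 calendar days after 2026-09-16 is 2026-12-15.
The last day of the standstill period: 2026-12-15 + 20 days = 2027-01-04.
The last day of the consultation period: 21 calendar days after 2027-01-04 is 2027-01-25.
Adding 25 calendar days to 2027-01-25 gives 2027-02-19, which is the date on which the repair-or-replace obligation becomes due. 2027-02-19 is a Friday, so no roll-forward applies.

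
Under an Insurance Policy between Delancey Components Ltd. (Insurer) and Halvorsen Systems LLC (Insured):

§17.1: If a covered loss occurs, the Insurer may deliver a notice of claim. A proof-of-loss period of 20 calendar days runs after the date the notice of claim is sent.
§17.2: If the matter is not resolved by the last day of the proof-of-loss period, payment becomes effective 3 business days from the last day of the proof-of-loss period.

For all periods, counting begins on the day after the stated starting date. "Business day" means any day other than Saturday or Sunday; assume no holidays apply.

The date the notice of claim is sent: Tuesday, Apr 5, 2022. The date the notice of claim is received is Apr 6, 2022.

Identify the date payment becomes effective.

The last day of the proof-of-loss period: 20 calendar days after Apr 5, 2022 is Apr 25, 2022.
From Monday, Apr 25, 2022, 3 business days (Apr 26, Apr 27, Apr 28, skipping weekends) brings us to Thursday, Apr 28, 2022, which is the date payment becomes effective.

Apr 28, 2022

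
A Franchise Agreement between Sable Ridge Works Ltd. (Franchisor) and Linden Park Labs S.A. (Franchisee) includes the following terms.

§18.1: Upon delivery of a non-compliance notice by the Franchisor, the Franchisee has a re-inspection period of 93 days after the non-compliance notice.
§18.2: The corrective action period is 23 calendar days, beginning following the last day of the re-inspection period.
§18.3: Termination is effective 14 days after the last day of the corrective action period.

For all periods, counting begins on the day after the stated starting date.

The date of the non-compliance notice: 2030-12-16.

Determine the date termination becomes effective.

2031-04-25

The last day of the re-inspection period: 2030-12-16 + 93 days = 2031-03-19.
The last day of the corrective action period: 23 calendar days after 2031-03-19 is 2031-04-11.
The date termination becomes effective: 2031-04-11 + 14 days = 2031-04-25.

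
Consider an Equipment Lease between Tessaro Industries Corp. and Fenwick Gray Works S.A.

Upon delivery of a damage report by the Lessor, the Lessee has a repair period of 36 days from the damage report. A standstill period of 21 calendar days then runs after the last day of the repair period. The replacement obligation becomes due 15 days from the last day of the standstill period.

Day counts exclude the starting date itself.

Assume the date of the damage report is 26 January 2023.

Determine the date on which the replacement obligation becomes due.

8 April 2023

The last day of the repair period: 36 calendar days after 26 January 2023 is 3 March 2023.
The last day of the standstill period: 3 March 2023 + 21 days = 24 March 2023.
The date on which the replacement obligation becomes due: 24 March 2023 + 15 days = 8 April 2023.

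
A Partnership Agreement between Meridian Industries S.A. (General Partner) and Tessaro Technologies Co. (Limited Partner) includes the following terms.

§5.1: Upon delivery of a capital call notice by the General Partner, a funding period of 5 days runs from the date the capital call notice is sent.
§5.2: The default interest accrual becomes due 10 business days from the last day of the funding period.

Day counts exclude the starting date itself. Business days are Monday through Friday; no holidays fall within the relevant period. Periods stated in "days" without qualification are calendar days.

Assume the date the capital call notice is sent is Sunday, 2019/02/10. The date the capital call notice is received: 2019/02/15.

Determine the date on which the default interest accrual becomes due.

Adding 5 calendar days to 2019/02/10 gives 2019/02/15, which is the last day of the funding period.
The date on which the default interest accrual becomes due: 10 business days after Friday, 2019/02/15, skipping weekends — Feb 18, Feb 19, Feb 20, Feb 21, Feb 22, Feb 25, Feb 26, Feb 27, Feb 28, Mar 1 — lands on Friday, 2019/03/01.

2019/03/01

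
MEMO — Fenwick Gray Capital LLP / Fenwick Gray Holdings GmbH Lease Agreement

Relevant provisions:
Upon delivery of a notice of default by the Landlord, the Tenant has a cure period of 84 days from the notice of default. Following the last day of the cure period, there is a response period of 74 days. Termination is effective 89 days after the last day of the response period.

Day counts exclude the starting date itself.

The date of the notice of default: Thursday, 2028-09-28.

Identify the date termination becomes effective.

2029-06-02

The last day of the cure period: 2028-09-28 + 84 days = 2028-12-21.
Adding 74 calendar days to 2028-12-21 gives 2029-03-05, which is the last day of the response period.
The date termination becomes effective: 89 calendar days after 2029-03-05 is 2029-06-02.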